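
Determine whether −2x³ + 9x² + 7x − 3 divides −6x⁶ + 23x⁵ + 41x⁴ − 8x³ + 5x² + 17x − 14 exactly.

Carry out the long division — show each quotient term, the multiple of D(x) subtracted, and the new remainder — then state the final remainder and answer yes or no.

R(x) = −8, so D(x) is not a factor of P(x). no

Step 1: lead(−6x⁶ + 23x⁵ + 41x⁴ − 8x³ + 5x² + 17x − 14) ÷ lead(D) = −6x⁶ ÷ −2x³ = 3x³. Subtract (3x³)·D = −6x⁶ + 27x⁵ + 21x⁴ − 9x³. Remainder: −4x⁵ + 20x⁴ + x³ + 5x² + 17x − 14.
Step 2: lead(−4x⁵ + 20x⁴ + x³ + 5x² + 17x − 14) ÷ lead(D) = −4x⁵ ÷ −2x³ = 2x². Subtract (2x²)·D = −4x⁵ + 18x⁴ + 14x³ − 6x². Remainder: 2x⁴ − 13x³ + 11x² + 17x − 14.
Step 3: lead(2x⁴ − 13x³ + 11x² + 17x − 14) ÷ lead(D) = 2x⁴ ÷ −2x³ = −x. Subtract (−x)·D = 2x⁴ − 9x³ − 7x² + 3x. Remainder: −4x³ + 18x² + 14x − 14.
Step 4: lead(−4x³ + 18x² + 14x − 14) ÷ lead(D) = −4x³ ÷ −2x³ = 2. Subtract (2)·D = −4x³ + 18x² + 14x − 6. Remainder: −8.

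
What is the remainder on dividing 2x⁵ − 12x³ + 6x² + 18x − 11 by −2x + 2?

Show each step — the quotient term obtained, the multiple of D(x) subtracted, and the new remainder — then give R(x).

R(x) = 3

Step 1: lead(2x⁵ − 12x³ + 6x² + 18x − 11) ÷ lead(D) = 2x⁵ ÷ −2x = −x⁴. Subtract (−x⁴)·D = 2x⁵ − 2x⁴. Remainder: 2x⁴ − 12x³ + 6x² + 18x − 11.
Step 2: lead(2x⁴ − 12x³ + 6x² + 18x − 11) ÷ lead(D) = 2x⁴ ÷ −2x = −x³. Subtract (−x³)·D = 2x⁴ − 2x³. Remainder: −10x³ + 6x² + 18x − 11.
Step 3: lead(−10x³ + 6x² + 18x − 11) ÷ lead(D) = −10x³ ÷ −2x = 5x². Subtract (5x²)·D = −10x³ + 10x². Remainder: −4x² + 18x − 11.
Step 4: lead(−4x² + 18x − 11) ÷ lead(D) = −4x² ÷ −2x = 2x. Subtract (2x)·D = −4x² + 4x. Remainder: 14x − 11.
Step 5: lead(14x − 11) ÷ lead(D) = 14x ÷ −2x = −7. Subtract (−7)·D = 14x − 14. Remainder: 3.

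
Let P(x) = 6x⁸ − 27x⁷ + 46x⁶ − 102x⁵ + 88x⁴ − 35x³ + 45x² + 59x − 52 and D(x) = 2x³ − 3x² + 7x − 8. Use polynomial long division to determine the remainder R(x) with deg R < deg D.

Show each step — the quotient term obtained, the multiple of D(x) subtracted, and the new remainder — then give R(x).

Step 1: lead(6x⁸ − 27x⁷ + 46x⁶ − 102x⁵ + 88x⁴ − 35x³ + 45x² + 59x − 52) ÷ lead(D) = 6x⁸ ÷ 2x³ = 3x⁵. Subtract (3x⁵)·D = 6x⁸ − 9x⁷ + 21x⁶ − 24x⁵. Remainder: −18x⁷ + 25x⁶ − 78x⁵ + 88x⁴ − 35x³ + 45x² + 59x − 52.
Step 2: lead(−18x⁷ + 25x⁶ − 78x⁵ + 88x⁴ − 35x³ + 45x² + 59x − 52) ÷ lead(D) = −18x⁷ ÷ 2x³ = −9x⁴. Subtract (−9x⁴)·D = −18x⁷ + 27x⁶ − 63x⁵ + 72x⁴. Remainder: −2x⁶ − 15x⁵ + 16x⁴ − 35x³ + 45x² + 59x − 52.
Step 3: lead(−2x⁶ − 15x⁵ + 16x⁴ − 35x³ + 45x² + 59x − 52) ÷ lead(D) = −2x⁶ ÷ 2x³ = −x³. Subtract (−x³)·D = −2x⁶ + 3x⁵ − 7x⁴ + 8x³. Remainder: −18x⁵ + 23x⁴ − 43x³ + 45x² + 59x − 52.
Step 4: lead(−18x⁵ + 23x⁴ − 43x³ + 45x² + 59x − 52) ÷ lead(D) = −18x⁵ ÷ 2x³ = −9x². Subtract (−9x²)·D = −18x⁵ + 27x⁴ − 63x³ + 72x². Remainder: −4x⁴ + 20x³ − 27x² + 59x − 52.
Step 5: lead(−4x⁴ + 20x³ − 27x² + 59x − 52) ÷ lead(D) = −4x⁴ ÷ 2x³ = −2x. Subtract (−2x)·D = −4x⁴ + 6x³ − 14x² + 16x. Remainder: 14x³ − 13x² + 43x − 52.
Step 6: lead(14x³ − 13x² + 43x − 52) ÷ lead(D) = 14x³ ÷ 2x³ = 7. Subtract (7)·D = 14x³ − 21x² + 49x − 56. Remainder: 8x² − 6x + 4.

R(x) = 8x² − 6x + 4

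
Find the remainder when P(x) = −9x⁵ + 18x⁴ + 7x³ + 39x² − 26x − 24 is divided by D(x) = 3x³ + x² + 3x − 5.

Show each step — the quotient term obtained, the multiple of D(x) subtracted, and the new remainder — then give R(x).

Step 1: lead(−9x⁵ + 18x⁴ + 7x³ + 39x² − 26x − 24) ÷ lead(D) = −9x⁵ ÷ 3x³ = −3x². Subtract (−3x²)·D = −9x⁵ − 3x⁴ − 9x³ + 15x². Remainder: 21x⁴ + 16x³ + 24x² − 26x − 24.
Step 2: lead(21x⁴ + 16x³ + 24x² − 26x − 24) ÷ lead(D) = 21x⁴ ÷ 3x³ = 7x. Subtract (7x)·D = 21x⁴ + 7x³ + 21x² − 35x. Remainder: 9x³ + 3x² + 9x − 24.
Step 3: lead(9x³ + 3x² + 9x − 24) ÷ lead(D) = 9x³ ÷ 3x³ = 3. Subtract (3)·D = 9x³ + 3x² + 9x − 15. Remainder: −9.

R(x) = −9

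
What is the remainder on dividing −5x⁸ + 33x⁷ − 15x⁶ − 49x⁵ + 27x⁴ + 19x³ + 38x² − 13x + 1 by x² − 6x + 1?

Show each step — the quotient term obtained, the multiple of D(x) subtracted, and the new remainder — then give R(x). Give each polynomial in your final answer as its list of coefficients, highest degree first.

Step 1: lead(−5x⁸ + 33x⁷ − 15x⁶ − 49x⁵ + 27x⁴ + 19x³ + 38x² − 13x + 1) ÷ lead(D) = −5x⁸ ÷ x² = −5x⁶. Subtract (−5x⁶)·D = −5x⁸ + 30x⁷ − 5x⁶. Remainder: 3x⁷ − 10x⁶ − 49x⁵ + 27x⁴ + 19x³ + 38x² − 13x + 1.
Step 2: lead(3x⁷ − 10x⁶ − 49x⁵ + 27x⁴ + 19x³ + 38x² − 13x + 1) ÷ lead(D) = 3x⁷ ÷ x² = 3x⁵. Subtract (3x⁵)·D = 3x⁷ − 18x⁶ + 3x⁵. Remainder: 8x⁶ − 52x⁵ + 27x⁴ + 19x³ + 38x² − 13x + 1.
Step 3: lead(8x⁶ − 52x⁵ + 27x⁴ + 19x³ + 38x² − 13x + 1) ÷ lead(D) = 8x⁶ ÷ x² = 8x⁴. Subtract (8x⁴)·D = 8x⁶ − 48x⁵ + 8x⁴. Remainder: −4x⁵ + 19x⁴ + 19x³ + 38x² − 13x + 1.
Step 4: lead(−4x⁵ + 19x⁴ + 19x³ + 38x² − 13x + 1) ÷ lead(D) = −4x⁵ ÷ x² = −4x³. Subtract (−4x³)·D = −4x⁵ + 24x⁴ − 4x³. Remainder: −5x⁴ + 23x³ + 38x² − 13x + 1.
Step 5: lead(−5x⁴ + 23x³ + 38x² − 13x + 1) ÷ lead(D) = −5x⁴ ÷ x² = −5x². Subtract (−5x²)·D = −5x⁴ + 30x³ − 5x². Remainder: −7x³ + 43x² − 13x + 1.
Step 6: lead(−7x³ + 43x² − 13x + 1) ÷ lead(D) = −7x³ ÷ x² = −7x. Subtract (−7x)·D = −7x³ + 42x² − 7x. Remainder: x² − 6x + 1.
Step 7: lead(x² − 6x + 1) ÷ lead(D) = x² ÷ x² = 1. Subtract (1)·D = x² − 6x + 1. Remainder: 0.

R = [0]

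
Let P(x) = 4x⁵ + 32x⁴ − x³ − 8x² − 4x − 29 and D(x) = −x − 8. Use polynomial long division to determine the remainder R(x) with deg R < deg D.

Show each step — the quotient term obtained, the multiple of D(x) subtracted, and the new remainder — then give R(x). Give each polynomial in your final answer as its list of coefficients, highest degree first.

R = [3]

Step 1: lead(4x⁵ + 32x⁴ − x³ − 8x² − 4x − 29) ÷ lead(D) = 4x⁵ ÷ −x = −4x⁴. Subtract (−4x⁴)·D = 4x⁵ + 32x⁴. Remainder: −x³ − 8x² − 4x − 29.
Step 2: lead(−x³ − 8x² − 4x − 29) ÷ lead(D) = −x³ ÷ −x = x². Subtract (x²)·D = −x³ − 8x². Remainder: −4x − 29.
Step 3: lead(−4x − 29) ÷ lead(D) = −4x ÷ −x = 4. Subtract (4)·D = −4x − 32. Remainder: 3.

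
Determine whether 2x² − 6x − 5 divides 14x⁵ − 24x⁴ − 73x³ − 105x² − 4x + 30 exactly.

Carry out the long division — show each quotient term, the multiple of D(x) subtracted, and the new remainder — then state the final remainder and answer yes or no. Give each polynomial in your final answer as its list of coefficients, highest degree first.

Step 1: lead(14x⁵ − 24x⁴ − 73x³ − 105x² − 4x + 30) ÷ lead(D) = 14x⁵ ÷ 2x² = 7x³. Subtract (7x³)·D = 14x⁵ − 42x⁴ − 35x³. Remainder: 18x⁴ − 38x³ − 105x² − 4x + 30.
Step 2: lead(18x⁴ − 38x³ − 105x² − 4x + 30) ÷ lead(D) = 18x⁴ ÷ 2x² = 9x². Subtract (9x²)·D = 18x⁴ − 54x³ − 45x². Remainder: 16x³ − 60x² − 4x + 30.
Step 3: lead(16x³ − 60x² − 4x + 30) ÷ lead(D) = 16x³ ÷ 2x² = 8x. Subtract (8x)·D = 16x³ − 48x² − 40x. Remainder: −12x² + 36x + 30.
Step 4: lead(−12x² + 36x + 30) ÷ lead(D) = −12x² ÷ 2x² = −6. Subtract (−6)·D = −12x² + 36x + 30. Remainder: 0.

R = [0], so D(x) is a factor of P(x). yes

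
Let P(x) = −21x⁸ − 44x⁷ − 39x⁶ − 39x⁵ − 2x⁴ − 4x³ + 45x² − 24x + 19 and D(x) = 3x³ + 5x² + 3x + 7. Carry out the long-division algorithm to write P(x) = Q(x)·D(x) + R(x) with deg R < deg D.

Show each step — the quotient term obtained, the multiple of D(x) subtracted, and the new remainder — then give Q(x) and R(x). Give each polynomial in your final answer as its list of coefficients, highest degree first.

Q = [-7, -3, -1, 8, -6, 3]; R = [-8, 9, -2]

Step 1: lead(−21x⁸ − 44x⁷ − 39x⁶ − 39x⁵ − 2x⁴ − 4x³ + 45x² − 24x + 19) ÷ lead(D) = −21x⁸ ÷ 3x³ = −7x⁵. Subtract (−7x⁵)·D = −21x⁸ − 35x⁷ − 21x⁶ − 49x⁵. Remainder: −9x⁷ − 18x⁶ + 10x⁵ − 2x⁴ − 4x³ + 45x² − 24x + 19.
Step 2: lead(−9x⁷ − 18x⁶ + 10x⁵ − 2x⁴ − 4x³ + 45x² − 24x + 19) ÷ lead(D) = −9x⁷ ÷ 3x³ = −3x⁴. Subtract (−3x⁴)·D = −9x⁷ − 15x⁶ − 9x⁵ − 21x⁴. Remainder: −3x⁶ + 19x⁵ + 19x⁴ − 4x³ + 45x² − 24x + 19.
Step 3: lead(−3x⁶ + 19x⁵ + 19x⁴ − 4x³ + 45x² − 24x + 19) ÷ lead(D) = −3x⁶ ÷ 3x³ = −x³. Subtract (−x³)·D = −3x⁶ − 5x⁵ − 3x⁴ − 7x³. Remainder: 24x⁵ + 22x⁴ + 3x³ + 45x² − 24x + 19.
Step 4: lead(24x⁵ + 22x⁴ + 3x³ + 45x² − 24x + 19) ÷ lead(D) = 24x⁵ ÷ 3x³ = 8x². Subtract (8x²)·D = 24x⁵ + 40x⁴ + 24x³ + 56x². Remainder: −18x⁴ − 21x³ − 11x² − 24x + 19.
Step 5: lead(−18x⁴ − 21x³ − 11x² − 24x + 19) ÷ lead(D) = −18x⁴ ÷ 3x³ = −6x. Subtract (−6x)·D = −18x⁴ − 30x³ − 18x² − 42x. Remainder: 9x³ + 7x² + 18x + 19.
Step 6: lead(9x³ + 7x² + 18x + 19) ÷ lead(D) = 9x³ ÷ 3x³ = 3. Subtract (3)·D = 9x³ + 15x² + 9x + 21. Remainder: −8x² + 9x − 2.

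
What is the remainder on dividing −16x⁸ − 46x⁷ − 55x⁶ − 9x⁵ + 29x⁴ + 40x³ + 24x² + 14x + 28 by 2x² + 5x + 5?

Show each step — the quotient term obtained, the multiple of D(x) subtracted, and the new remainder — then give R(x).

Step 1: lead(−16x⁸ − 46x⁷ − 55x⁶ − 9x⁵ + 29x⁴ + 40x³ + 24x² + 14x + 28) ÷ lead(D) = −16x⁸ ÷ 2x² = −8x⁶. Subtract (−8x⁶)·D = −16x⁸ − 40x⁷ − 40x⁶. Remainder: −6x⁷ − 15x⁶ − 9x⁵ + 29x⁴ + 40x³ + 24x² + 14x + 28.
Step 2: lead(−6x⁷ − 15x⁶ − 9x⁵ + 29x⁴ + 40x³ + 24x² + 14x + 28) ÷ lead(D) = −6x⁷ ÷ 2x² = −3x⁵. Subtract (−3x⁵)·D = −6x⁷ − 15x⁶ − 15x⁵. Remainder: 6x⁵ + 29x⁴ + 40x³ + 24x² + 14x + 28.
Step 3: lead(6x⁵ + 29x⁴ + 40x³ + 24x² + 14x + 28) ÷ lead(D) = 6x⁵ ÷ 2x² = 3x³. Subtract (3x³)·D = 6x⁵ + 15x⁴ + 15x³. Remainder: 14x⁴ + 25x³ + 24x² + 14x + 28.
Step 4: lead(14x⁴ + 25x³ + 24x² + 14x + 28) ÷ lead(D) = 14x⁴ ÷ 2x² = 7x². Subtract (7x²)·D = 14x⁴ + 35x³ + 35x². Remainder: −10x³ − 11x² + 14x + 28.
Step 5: lead(−10x³ − 11x² + 14x + 28) ÷ lead(D) = −10x³ ÷ 2x² = −5x. Subtract (−5x)·D = −10x³ − 25x² − 25x. Remainder: 14x² + 39x + 28.
Step 6: lead(14x² + 39x + 28) ÷ lead(D) = 14x² ÷ 2x² = 7. Subtract (7)·D = 14x² + 35x + 35. Remainder: 4x − 7.

R(x) = 4x − 7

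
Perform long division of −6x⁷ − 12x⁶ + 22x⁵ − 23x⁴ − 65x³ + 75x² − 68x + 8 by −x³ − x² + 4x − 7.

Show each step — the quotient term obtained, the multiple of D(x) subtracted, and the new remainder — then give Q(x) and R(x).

Step 1: lead(−6x⁷ − 12x⁶ + 22x⁵ − 23x⁴ − 65x³ + 75x² − 68x + 8) ÷ lead(D) = −6x⁷ ÷ −x³ = 6x⁴. Subtract (6x⁴)·D = −6x⁷ − 6x⁶ + 24x⁵ − 42x⁴. Remainder: −6x⁶ − 2x⁵ + 19x⁴ − 65x³ + 75x² − 68x + 8.
Step 2: lead(−6x⁶ − 2x⁵ + 19x⁴ − 65x³ + 75x² − 68x + 8) ÷ lead(D) = −6x⁶ ÷ −x³ = 6x³. Subtract (6x³)·D = −6x⁶ − 6x⁵ + 24x⁴ − 42x³. Remainder: 4x⁵ − 5x⁴ − 23x³ + 75x² − 68x + 8.
Step 3: lead(4x⁵ − 5x⁴ − 23x³ + 75x² − 68x + 8) ÷ lead(D) = 4x⁵ ÷ −x³ = −4x². Subtract (−4x²)·D = 4x⁵ + 4x⁴ − 16x³ + 28x². Remainder: −9x⁴ − 7x³ + 47x² − 68x + 8.
Step 4: lead(−9x⁴ − 7x³ + 47x² − 68x + 8) ÷ lead(D) = −9x⁴ ÷ −x³ = 9x. Subtract (9x)·D = −9x⁴ − 9x³ + 36x² − 63x. Remainder: 2x³ + 11x² − 5x + 8.
Step 5: lead(2x³ + 11x² − 5x + 8) ÷ lead(D) = 2x³ ÷ −x³ = −2. Subtract (−2)·D = 2x³ + 2x² − 8x + 14. Remainder: 9x² + 3x − 6.

Q(x) = 6x⁴ + 6x³ − 4x² + 9x − 2; R(x) = 9x² + 3x − 6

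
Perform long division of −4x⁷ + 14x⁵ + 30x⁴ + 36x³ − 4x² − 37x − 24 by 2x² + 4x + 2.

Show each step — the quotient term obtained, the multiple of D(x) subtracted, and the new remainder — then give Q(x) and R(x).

Step 1: lead(−4x⁷ + 14x⁵ + 30x⁴ + 36x³ − 4x² − 37x − 24) ÷ lead(D) = −4x⁷ ÷ 2x² = −2x⁵. Subtract (−2x⁵)·D = −4x⁷ − 8x⁶ − 4x⁵. Remainder: 8x⁶ + 18x⁵ + 30x⁴ + 36x³ − 4x² − 37x − 24.
Step 2: lead(8x⁶ + 18x⁵ + 30x⁴ + 36x³ − 4x² − 37x − 24) ÷ lead(D) = 8x⁶ ÷ 2x² = 4x⁴. Subtract (4x⁴)·D = 8x⁶ + 16x⁵ + 8x⁴. Remainder: 2x⁵ + 22x⁴ + 36x³ − 4x² − 37x − 24.
Step 3: lead(2x⁵ + 22x⁴ + 36x³ − 4x² − 37x − 24) ÷ lead(D) = 2x⁵ ÷ 2x² = x³. Subtract (x³)·D = 2x⁵ + 4x⁴ + 2x³. Remainder: 18x⁴ + 34x³ − 4x² − 37x − 24.
Step 4: lead(18x⁴ + 34x³ − 4x² − 37x − 24) ÷ lead(D) = 18x⁴ ÷ 2x² = 9x². Subtract (9x²)·D = 18x⁴ + 36x³ + 18x². Remainder: −2x³ − 22x² − 37x − 24.
Step 5: lead(−2x³ − 22x² − 37x − 24) ÷ lead(D) = −2x³ ÷ 2x² = −x. Subtract (−x)·D = −2x³ − 4x² − 2x. Remainder: −18x² − 35x − 24.
Step 6: lead(−18x² − 35x − 24) ÷ lead(D) = −18x² ÷ 2x² = −9. Subtract (−9)·D = −18x² − 36x − 18. Remainder: x − 6.

Q(x) = −2x⁵ + 4x⁴ + x³ + 9x² − x − 9; R(x) = x − 6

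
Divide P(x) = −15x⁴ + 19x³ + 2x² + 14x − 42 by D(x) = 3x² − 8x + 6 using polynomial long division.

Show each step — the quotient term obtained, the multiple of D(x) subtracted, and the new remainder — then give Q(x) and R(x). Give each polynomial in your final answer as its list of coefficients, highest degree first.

Step 1: lead(−15x⁴ + 19x³ + 2x² + 14x − 42) ÷ lead(D) = −15x⁴ ÷ 3x² = −5x². Subtract (−5x²)·D = −15x⁴ + 40x³ − 30x². Remainder: −21x³ + 32x² + 14x − 42.
Step 2: lead(−21x³ + 32x² + 14x − 42) ÷ lead(D) = −21x³ ÷ 3x² = −7x. Subtract (−7x)·D = −21x³ + 56x² − 42x. Remainder: −24x² + 56x − 42.
Step 3: lead(−24x² + 56x − 42) ÷ lead(D) = −24x² ÷ 3x² = −8. Subtract (−8)·D = −24x² + 64x − 48. Remainder: −8x + 6.

Q = [-5, -7, -8]; R = [-8, 6]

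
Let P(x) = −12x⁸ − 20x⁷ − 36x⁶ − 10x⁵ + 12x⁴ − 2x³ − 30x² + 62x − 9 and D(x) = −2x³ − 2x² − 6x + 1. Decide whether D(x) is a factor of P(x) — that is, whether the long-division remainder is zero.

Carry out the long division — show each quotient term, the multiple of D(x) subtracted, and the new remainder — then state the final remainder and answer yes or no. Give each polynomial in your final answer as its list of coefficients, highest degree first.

R = [0], so D(x) is a factor of P(x). yes

Step 1: lead(−12x⁸ − 20x⁷ − 36x⁶ − 10x⁵ + 12x⁴ − 2x³ − 30x² + 62x − 9) ÷ lead(D) = −12x⁸ ÷ −2x³ = 6x⁵. Subtract (6x⁵)·D = −12x⁸ − 12x⁷ − 36x⁶ + 6x⁵. Remainder: −8x⁷ − 16x⁵ + 12x⁴ − 2x³ − 30x² + 62x − 9.
Step 2: lead(−8x⁷ − 16x⁵ + 12x⁴ − 2x³ − 30x² + 62x − 9) ÷ lead(D) = −8x⁷ ÷ −2x³ = 4x⁴. Subtract (4x⁴)·D = −8x⁷ − 8x⁶ − 24x⁵ + 4x⁴. Remainder: 8x⁶ + 8x⁵ + 8x⁴ − 2x³ − 30x² + 62x − 9.
Step 3: lead(8x⁶ + 8x⁵ + 8x⁴ − 2x³ − 30x² + 62x − 9) ÷ lead(D) = 8x⁶ ÷ −2x³ = −4x³. Subtract (−4x³)·D = 8x⁶ + 8x⁵ + 24x⁴ − 4x³. Remainder: −16x⁴ + 2x³ − 30x² + 62x − 9.
Step 4: lead(−16x⁴ + 2x³ − 30x² + 62x − 9) ÷ lead(D) = −16x⁴ ÷ −2x³ = 8x. Subtract (8x)·D = −16x⁴ − 16x³ − 48x² + 8x. Remainder: 18x³ + 18x² + 54x − 9.
Step 5: lead(18x³ + 18x² + 54x − 9) ÷ lead(D) = 18x³ ÷ −2x³ = −9. Subtract (−9)·D = 18x³ + 18x² + 54x − 9. Remainder: 0.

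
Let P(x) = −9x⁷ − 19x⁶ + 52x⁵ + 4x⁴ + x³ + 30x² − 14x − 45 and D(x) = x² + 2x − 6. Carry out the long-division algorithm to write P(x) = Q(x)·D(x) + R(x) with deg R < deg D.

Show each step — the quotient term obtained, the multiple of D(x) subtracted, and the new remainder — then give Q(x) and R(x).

Q(x) = −9x⁵ − x⁴ − 2x² + 5x + 8; R(x) = 3

Step 1: lead(−9x⁷ − 19x⁶ + 52x⁵ + 4x⁴ + x³ + 30x² − 14x − 45) ÷ lead(D) = −9x⁷ ÷ x² = −9x⁵. Subtract (−9x⁵)·D = −9x⁷ − 18x⁶ + 54x⁵. Remainder: −x⁶ − 2x⁵ + 4x⁴ + x³ + 30x² − 14x − 45.
Step 2: lead(−x⁶ − 2x⁵ + 4x⁴ + x³ + 30x² − 14x − 45) ÷ lead(D) = −x⁶ ÷ x² = −x⁴. Subtract (−x⁴)·D = −x⁶ − 2x⁵ + 6x⁴. Remainder: −2x⁴ + x³ + 30x² − 14x − 45.
Step 3: lead(−2x⁴ + x³ + 30x² − 14x − 45) ÷ lead(D) = −2x⁴ ÷ x² = −2x². Subtract (−2x²)·D = −2x⁴ − 4x³ + 12x². Remainder: 5x³ + 18x² − 14x − 45.
Step 4: lead(5x³ + 18x² − 14x − 45) ÷ lead(D) = 5x³ ÷ x² = 5x. Subtract (5x)·D = 5x³ + 10x² − 30x. Remainder: 8x² + 16x − 45.
Step 5: lead(8x² + 16x − 45) ÷ lead(D) = 8x² ÷ x² = 8. Subtract (8)·D = 8x² + 16x − 48. Remainder: 3.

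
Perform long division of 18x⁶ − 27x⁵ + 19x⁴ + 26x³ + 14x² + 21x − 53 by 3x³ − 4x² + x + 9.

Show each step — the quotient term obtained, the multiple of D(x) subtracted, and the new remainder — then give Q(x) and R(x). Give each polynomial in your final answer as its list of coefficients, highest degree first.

Q = [6, -1, 3, -5]; R = [-1, -8]

Step 1: lead(18x⁶ − 27x⁵ + 19x⁴ + 26x³ + 14x² + 21x − 53) ÷ lead(D) = 18x⁶ ÷ 3x³ = 6x³. Subtract (6x³)·D = 18x⁶ − 24x⁵ + 6x⁴ + 54x³. Remainder: −3x⁵ + 13x⁴ − 28x³ + 14x² + 21x − 53.
Step 2: lead(−3x⁵ + 13x⁴ − 28x³ + 14x² + 21x − 53) ÷ lead(D) = −3x⁵ ÷ 3x³ = −x². Subtract (−x²)·D = −3x⁵ + 4x⁴ − x³ − 9x². Remainder: 9x⁴ − 27x³ + 23x² + 21x − 53.
Step 3: lead(9x⁴ − 27x³ + 23x² + 21x − 53) ÷ lead(D) = 9x⁴ ÷ 3x³ = 3x. Subtract (3x)·D = 9x⁴ − 12x³ + 3x² + 27x. Remainder: −15x³ + 20x² − 6x − 53.
Step 4: lead(−15x³ + 20x² − 6x − 53) ÷ lead(D) = −15x³ ÷ 3x³ = −5. Subtract (−5)·D = −15x³ + 20x² − 5x − 45. Remainder: −x − 8.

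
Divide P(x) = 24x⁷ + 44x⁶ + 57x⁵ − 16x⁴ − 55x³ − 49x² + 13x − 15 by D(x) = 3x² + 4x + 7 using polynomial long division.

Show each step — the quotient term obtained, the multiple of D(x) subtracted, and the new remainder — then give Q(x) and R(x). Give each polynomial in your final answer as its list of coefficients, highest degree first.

Step 1: lead(24x⁷ + 44x⁶ + 57x⁵ − 16x⁴ − 55x³ − 49x² + 13x − 15) ÷ lead(D) = 24x⁷ ÷ 3x² = 8x⁵. Subtract (8x⁵)·D = 24x⁷ + 32x⁶ + 56x⁵. Remainder: 12x⁶ + x⁵ − 16x⁴ − 55x³ − 49x² + 13x − 15.
Step 2: lead(12x⁶ + x⁵ − 16x⁴ − 55x³ − 49x² + 13x − 15) ÷ lead(D) = 12x⁶ ÷ 3x² = 4x⁴. Subtract (4x⁴)·D = 12x⁶ + 16x⁵ + 28x⁴. Remainder: −15x⁵ − 44x⁴ − 55x³ − 49x² + 13x − 15.
Step 3: lead(−15x⁵ − 44x⁴ − 55x³ − 49x² + 13x − 15) ÷ lead(D) = −15x⁵ ÷ 3x² = −5x³. Subtract (−5x³)·D = −15x⁵ − 20x⁴ − 35x³. Remainder: −24x⁴ − 20x³ − 49x² + 13x − 15.
Step 4: lead(−24x⁴ − 20x³ − 49x² + 13x − 15) ÷ lead(D) = −24x⁴ ÷ 3x² = −8x². Subtract (−8x²)·D = −24x⁴ − 32x³ − 56x². Remainder: 12x³ + 7x² + 13x − 15.
Step 5: lead(12x³ + 7x² + 13x − 15) ÷ lead(D) = 12x³ ÷ 3x² = 4x. Subtract (4x)·D = 12x³ + 16x² + 28x. Remainder: −9x² − 15x − 15.
Step 6: lead(−9x² − 15x − 15) ÷ lead(D) = −9x² ÷ 3x² = −3. Subtract (−3)·D = −9x² − 12x − 21. Remainder: −3x + 6.

Q = [8, 4, -5, -8, 4, -3]; R = [-3, 6]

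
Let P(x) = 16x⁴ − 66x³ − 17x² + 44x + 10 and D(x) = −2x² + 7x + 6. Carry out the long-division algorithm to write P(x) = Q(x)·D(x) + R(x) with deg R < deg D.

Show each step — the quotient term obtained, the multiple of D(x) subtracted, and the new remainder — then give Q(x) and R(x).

Step 1: lead(16x⁴ − 66x³ − 17x² + 44x + 10) ÷ lead(D) = 16x⁴ ÷ −2x² = −8x². Subtract (−8x²)·D = 16x⁴ − 56x³ − 48x². Remainder: −10x³ + 31x² + 44x + 10.
Step 2: lead(−10x³ + 31x² + 44x + 10) ÷ lead(D) = −10x³ ÷ −2x² = 5x. Subtract (5x)·D = −10x³ + 35x² + 30x. Remainder: −4x² + 14x + 10.
Step 3: lead(−4x² + 14x + 10) ÷ lead(D) = −4x² ÷ −2x² = 2. Subtract (2)·D = −4x² + 14x + 12. Remainder: −2.

Q(x) = −8x² + 5x + 2; R(x) = −2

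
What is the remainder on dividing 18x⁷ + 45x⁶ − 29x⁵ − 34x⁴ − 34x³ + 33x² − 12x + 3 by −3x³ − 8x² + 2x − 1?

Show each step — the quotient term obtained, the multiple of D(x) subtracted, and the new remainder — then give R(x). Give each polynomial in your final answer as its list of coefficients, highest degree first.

Step 1: lead(18x⁷ + 45x⁶ − 29x⁵ − 34x⁴ − 34x³ + 33x² − 12x + 3) ÷ lead(D) = 18x⁷ ÷ −3x³ = −6x⁴. Subtract (−6x⁴)·D = 18x⁷ + 48x⁶ − 12x⁵ + 6x⁴. Remainder: −3x⁶ − 17x⁵ − 40x⁴ − 34x³ + 33x² − 12x + 3.
Step 2: lead(−3x⁶ − 17x⁵ − 40x⁴ − 34x³ + 33x² − 12x + 3) ÷ lead(D) = −3x⁶ ÷ −3x³ = x³. Subtract (x³)·D = −3x⁶ − 8x⁵ + 2x⁴ − x³. Remainder: −9x⁵ − 42x⁴ − 33x³ + 33x² − 12x + 3.
Step 3: lead(−9x⁵ − 42x⁴ − 33x³ + 33x² − 12x + 3) ÷ lead(D) = −9x⁵ ÷ −3x³ = 3x². Subtract (3x²)·D = −9x⁵ − 24x⁴ + 6x³ − 3x². Remainder: −18x⁴ − 39x³ + 36x² − 12x + 3.
Step 4: lead(−18x⁴ − 39x³ + 36x² − 12x + 3) ÷ lead(D) = −18x⁴ ÷ −3x³ = 6x. Subtract (6x)·D = −18x⁴ − 48x³ + 12x² − 6x. Remainder: 9x³ + 24x² − 6x + 3.
Step 5: lead(9x³ + 24x² − 6x + 3) ÷ lead(D) = 9x³ ÷ −3x³ = −3. Subtract (−3)·D = 9x³ + 24x² − 6x + 3. Remainder: 0.

R = [0]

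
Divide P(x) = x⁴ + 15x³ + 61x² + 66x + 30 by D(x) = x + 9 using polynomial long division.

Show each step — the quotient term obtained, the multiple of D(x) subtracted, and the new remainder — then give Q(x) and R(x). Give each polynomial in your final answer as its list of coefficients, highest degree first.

Q = [1, 6, 7, 3]; R = [3]

Step 1: lead(x⁴ + 15x³ + 61x² + 66x + 30) ÷ lead(D) = x⁴ ÷ x = x³. Subtract (x³)·D = x⁴ + 9x³. Remainder: 6x³ + 61x² + 66x + 30.
Step 2: lead(6x³ + 61x² + 66x + 30) ÷ lead(D) = 6x³ ÷ x = 6x². Subtract (6x²)·D = 6x³ + 54x². Remainder: 7x² + 66x + 30.
Step 3: lead(7x² + 66x + 30) ÷ lead(D) = 7x² ÷ x = 7x. Subtract (7x)·D = 7x² + 63x. Remainder: 3x + 30.
Step 4: lead(3x + 30) ÷ lead(D) = 3x ÷ x = 3. Subtract (3)·D = 3x + 27. Remainder: 3.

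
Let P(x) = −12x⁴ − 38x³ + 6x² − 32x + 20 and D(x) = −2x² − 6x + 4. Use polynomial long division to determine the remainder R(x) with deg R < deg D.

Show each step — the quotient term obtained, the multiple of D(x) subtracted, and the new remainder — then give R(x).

Step 1: lead(−12x⁴ − 38x³ + 6x² − 32x + 20) ÷ lead(D) = −12x⁴ ÷ −2x² = 6x². Subtract (6x²)·D = −12x⁴ − 36x³ + 24x². Remainder: −2x³ − 18x² − 32x + 20.
Step 2: lead(−2x³ − 18x² − 32x + 20) ÷ lead(D) = −2x³ ÷ −2x² = x. Subtract (x)·D = −2x³ − 6x² + 4x. Remainder: −12x² − 36x + 20.
Step 3: lead(−12x² − 36x + 20) ÷ lead(D) = −12x² ÷ −2x² = 6. Subtract (6)·D = −12x² − 36x + 24. Remainder: −4.

R(x) = −4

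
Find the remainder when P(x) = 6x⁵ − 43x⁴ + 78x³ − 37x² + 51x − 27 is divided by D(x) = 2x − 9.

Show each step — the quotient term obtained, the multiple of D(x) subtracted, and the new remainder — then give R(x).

R(x) = 0

Step 1: lead(6x⁵ − 43x⁴ + 78x³ − 37x² + 51x − 27) ÷ lead(D) = 6x⁵ ÷ 2x = 3x⁴. Subtract (3x⁴)·D = 6x⁵ − 27x⁴. Remainder: −16x⁴ + 78x³ − 37x² + 51x − 27.
Step 2: lead(−16x⁴ + 78x³ − 37x² + 51x − 27) ÷ lead(D) = −16x⁴ ÷ 2x = −8x³. Subtract (−8x³)·D = −16x⁴ + 72x³. Remainder: 6x³ − 37x² + 51x − 27.
Step 3: lead(6x³ − 37x² + 51x − 27) ÷ lead(D) = 6x³ ÷ 2x = 3x². Subtract (3x²)·D = 6x³ − 27x². Remainder: −10x² + 51x − 27.
Step 4: lead(−10x² + 51x − 27) ÷ lead(D) = −10x² ÷ 2x = −5x. Subtract (−5x)·D = −10x² + 45x. Remainder: 6x − 27.
Step 5: lead(6x − 27) ÷ lead(D) = 6x ÷ 2x = 3. Subtract (3)·D = 6x − 27. Remainder: 0.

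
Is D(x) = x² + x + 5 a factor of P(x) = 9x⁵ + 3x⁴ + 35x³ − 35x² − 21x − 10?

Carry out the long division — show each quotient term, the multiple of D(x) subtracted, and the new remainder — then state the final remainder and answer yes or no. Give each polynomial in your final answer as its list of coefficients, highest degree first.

Step 1: lead(9x⁵ + 3x⁴ + 35x³ − 35x² − 21x − 10) ÷ lead(D) = 9x⁵ ÷ x² = 9x³. Subtract (9x³)·D = 9x⁵ + 9x⁴ + 45x³. Remainder: −6x⁴ − 10x³ − 35x² − 21x − 10.
Step 2: lead(−6x⁴ − 10x³ − 35x² − 21x − 10) ÷ lead(D) = −6x⁴ ÷ x² = −6x². Subtract (−6x²)·D = −6x⁴ − 6x³ − 30x². Remainder: −4x³ − 5x² − 21x − 10.
Step 3: lead(−4x³ − 5x² − 21x − 10) ÷ lead(D) = −4x³ ÷ x² = −4x. Subtract (−4x)·D = −4x³ − 4x² − 20x. Remainder: −x² − x − 10.
Step 4: lead(−x² − x − 10) ÷ lead(D) = −x² ÷ x² = −1. Subtract (−1)·D = −x² − x − 5. Remainder: −5.

R = [-5], so D(x) is not a factor of P(x). no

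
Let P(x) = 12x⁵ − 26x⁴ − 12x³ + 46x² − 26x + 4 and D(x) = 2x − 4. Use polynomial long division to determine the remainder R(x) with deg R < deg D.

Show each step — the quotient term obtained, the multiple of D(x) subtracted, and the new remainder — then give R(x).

Step 1: lead(12x⁵ − 26x⁴ − 12x³ + 46x² − 26x + 4) ÷ lead(D) = 12x⁵ ÷ 2x = 6x⁴. Subtract (6x⁴)·D = 12x⁵ − 24x⁴. Remainder: −2x⁴ − 12x³ + 46x² − 26x + 4.
Step 2: lead(−2x⁴ − 12x³ + 46x² − 26x + 4) ÷ lead(D) = −2x⁴ ÷ 2x = −x³. Subtract (−x³)·D = −2x⁴ + 4x³. Remainder: −16x³ + 46x² − 26x + 4.
Step 3: lead(−16x³ + 46x² − 26x + 4) ÷ lead(D) = −16x³ ÷ 2x = −8x². Subtract (−8x²)·D = −16x³ + 32x². Remainder: 14x² − 26x + 4.
Step 4: lead(14x² − 26x + 4) ÷ lead(D) = 14x² ÷ 2x = 7x. Subtract (7x)·D = 14x² − 28x. Remainder: 2x + 4.
Step 5: lead(2x + 4) ÷ lead(D) = 2x ÷ 2x = 1. Subtract (1)·D = 2x − 4. Remainder: 8.

R(x) = 8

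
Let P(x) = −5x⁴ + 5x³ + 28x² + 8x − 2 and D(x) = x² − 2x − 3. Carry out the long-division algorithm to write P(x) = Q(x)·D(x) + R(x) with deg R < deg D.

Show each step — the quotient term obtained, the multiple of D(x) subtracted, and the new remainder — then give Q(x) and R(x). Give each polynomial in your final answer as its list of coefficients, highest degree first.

Step 1: lead(−5x⁴ + 5x³ + 28x² + 8x − 2) ÷ lead(D) = −5x⁴ ÷ x² = −5x². Subtract (−5x²)·D = −5x⁴ + 10x³ + 15x². Remainder: −5x³ + 13x² + 8x − 2.
Step 2: lead(−5x³ + 13x² + 8x − 2) ÷ lead(D) = −5x³ ÷ x² = −5x. Subtract (−5x)·D = −5x³ + 10x² + 15x. Remainder: 3x² − 7x − 2.
Step 3: lead(3x² − 7x − 2) ÷ lead(D) = 3x² ÷ x² = 3. Subtract (3)·D = 3x² − 6x − 9. Remainder: −x + 7.

Q = [-5, -5, 3]; R = [-1, 7]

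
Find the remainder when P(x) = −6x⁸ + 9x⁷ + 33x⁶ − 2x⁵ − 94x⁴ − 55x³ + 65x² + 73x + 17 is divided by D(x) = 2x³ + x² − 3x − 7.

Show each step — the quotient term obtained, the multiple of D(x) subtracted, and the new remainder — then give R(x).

R(x) = −9x² + 4x + 3

Step 1: lead(−6x⁸ + 9x⁷ + 33x⁶ − 2x⁵ − 94x⁴ − 55x³ + 65x² + 73x + 17) ÷ lead(D) = −6x⁸ ÷ 2x³ = −3x⁵. Subtract (−3x⁵)·D = −6x⁸ − 3x⁷ + 9x⁶ + 21x⁵. Remainder: 12x⁷ + 24x⁶ − 23x⁵ − 94x⁴ − 55x³ + 65x² + 73x + 17.
Step 2: lead(12x⁷ + 24x⁶ − 23x⁵ − 94x⁴ − 55x³ + 65x² + 73x + 17) ÷ lead(D) = 12x⁷ ÷ 2x³ = 6x⁴. Subtract (6x⁴)·D = 12x⁷ + 6x⁶ − 18x⁵ − 42x⁴. Remainder: 18x⁶ − 5x⁵ − 52x⁴ − 55x³ + 65x² + 73x + 17.
Step 3: lead(18x⁶ − 5x⁵ − 52x⁴ − 55x³ + 65x² + 73x + 17) ÷ lead(D) = 18x⁶ ÷ 2x³ = 9x³. Subtract (9x³)·D = 18x⁶ + 9x⁵ − 27x⁴ − 63x³. Remainder: −14x⁵ − 25x⁴ + 8x³ + 65x² + 73x + 17.
Step 4: lead(−14x⁵ − 25x⁴ + 8x³ + 65x² + 73x + 17) ÷ lead(D) = −14x⁵ ÷ 2x³ = −7x². Subtract (−7x²)·D = −14x⁵ − 7x⁴ + 21x³ + 49x². Remainder: −18x⁴ − 13x³ + 16x² + 73x + 17.
Step 5: lead(−18x⁴ − 13x³ + 16x² + 73x + 17) ÷ lead(D) = −18x⁴ ÷ 2x³ = −9x. Subtract (−9x)·D = −18x⁴ − 9x³ + 27x² + 63x. Remainder: −4x³ − 11x² + 10x + 17.
Step 6: lead(−4x³ − 11x² + 10x + 17) ÷ lead(D) = −4x³ ÷ 2x³ = −2. Subtract (−2)·D = −4x³ − 2x² + 6x + 14. Remainder: −9x² + 4x + 3.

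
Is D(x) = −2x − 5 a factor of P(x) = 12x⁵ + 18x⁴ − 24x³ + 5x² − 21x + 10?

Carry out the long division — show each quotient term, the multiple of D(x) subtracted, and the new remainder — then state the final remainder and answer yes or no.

Step 1: lead(12x⁵ + 18x⁴ − 24x³ + 5x² − 21x + 10) ÷ lead(D) = 12x⁵ ÷ −2x = −6x⁴. Subtract (−6x⁴)·D = 12x⁵ + 30x⁴. Remainder: −12x⁴ − 24x³ + 5x² − 21x + 10.
Step 2: lead(−12x⁴ − 24x³ + 5x² − 21x + 10) ÷ lead(D) = −12x⁴ ÷ −2x = 6x³. Subtract (6x³)·D = −12x⁴ − 30x³. Remainder: 6x³ + 5x² − 21x + 10.
Step 3: lead(6x³ + 5x² − 21x + 10) ÷ lead(D) = 6x³ ÷ −2x = −3x². Subtract (−3x²)·D = 6x³ + 15x². Remainder: −10x² − 21x + 10.
Step 4: lead(−10x² − 21x + 10) ÷ lead(D) = −10x² ÷ −2x = 5x. Subtract (5x)·D = −10x² − 25x. Remainder: 4x + 10.
Step 5: lead(4x + 10) ÷ lead(D) = 4x ÷ −2x = −2. Subtract (−2)·D = 4x + 10. Remainder: 0.

R(x) = 0, so D(x) is a factor of P(x). yes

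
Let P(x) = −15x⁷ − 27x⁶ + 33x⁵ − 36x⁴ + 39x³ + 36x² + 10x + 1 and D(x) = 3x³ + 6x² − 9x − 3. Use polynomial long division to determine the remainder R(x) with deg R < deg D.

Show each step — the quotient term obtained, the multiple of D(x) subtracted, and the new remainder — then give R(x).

Step 1: lead(−15x⁷ − 27x⁶ + 33x⁵ − 36x⁴ + 39x³ + 36x² + 10x + 1) ÷ lead(D) = −15x⁷ ÷ 3x³ = −5x⁴. Subtract (−5x⁴)·D = −15x⁷ − 30x⁶ + 45x⁵ + 15x⁴. Remainder: 3x⁶ − 12x⁵ − 51x⁴ + 39x³ + 36x² + 10x + 1.
Step 2: lead(3x⁶ − 12x⁵ − 51x⁴ + 39x³ + 36x² + 10x + 1) ÷ lead(D) = 3x⁶ ÷ 3x³ = x³. Subtract (x³)·D = 3x⁶ + 6x⁵ − 9x⁴ − 3x³. Remainder: −18x⁵ − 42x⁴ + 42x³ + 36x² + 10x + 1.
Step 3: lead(−18x⁵ − 42x⁴ + 42x³ + 36x² + 10x + 1) ÷ lead(D) = −18x⁵ ÷ 3x³ = −6x². Subtract (−6x²)·D = −18x⁵ − 36x⁴ + 54x³ + 18x². Remainder: −6x⁴ − 12x³ + 18x² + 10x + 1.
Step 4: lead(−6x⁴ − 12x³ + 18x² + 10x + 1) ÷ lead(D) = −6x⁴ ÷ 3x³ = −2x. Subtract (−2x)·D = −6x⁴ − 12x³ + 18x² + 6x. Remainder: 4x + 1.

R(x) = 4x + 1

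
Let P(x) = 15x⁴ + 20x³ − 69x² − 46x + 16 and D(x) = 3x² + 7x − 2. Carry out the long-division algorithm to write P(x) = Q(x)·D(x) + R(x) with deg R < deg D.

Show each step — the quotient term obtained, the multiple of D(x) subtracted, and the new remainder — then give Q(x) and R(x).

Step 1: lead(15x⁴ + 20x³ − 69x² − 46x + 16) ÷ lead(D) = 15x⁴ ÷ 3x² = 5x². Subtract (5x²)·D = 15x⁴ + 35x³ − 10x². Remainder: −15x³ − 59x² − 46x + 16.
Step 2: lead(−15x³ − 59x² − 46x + 16) ÷ lead(D) = −15x³ ÷ 3x² = −5x. Subtract (−5x)·D = −15x³ − 35x² + 10x. Remainder: −24x² − 56x + 16.
Step 3: lead(−24x² − 56x + 16) ÷ lead(D) = −24x² ÷ 3x² = −8. Subtract (−8)·D = −24x² − 56x + 16. Remainder: 0.

Q(x) = 5x² − 5x − 8; R(x) = 0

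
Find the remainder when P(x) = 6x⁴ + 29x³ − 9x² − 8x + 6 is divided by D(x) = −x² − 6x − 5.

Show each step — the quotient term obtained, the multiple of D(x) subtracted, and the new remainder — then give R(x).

R(x) = 9x − 9

Step 1: lead(6x⁴ + 29x³ − 9x² − 8x + 6) ÷ lead(D) = 6x⁴ ÷ −x² = −6x². Subtract (−6x²)·D = 6x⁴ + 36x³ + 30x². Remainder: −7x³ − 39x² − 8x + 6.
Step 2: lead(−7x³ − 39x² − 8x + 6) ÷ lead(D) = −7x³ ÷ −x² = 7x. Subtract (7x)·D = −7x³ − 42x² − 35x. Remainder: 3x² + 27x + 6.
Step 3: lead(3x² + 27x + 6) ÷ lead(D) = 3x² ÷ −x² = −3. Subtract (−3)·D = 3x² + 18x + 15. Remainder: 9x − 9.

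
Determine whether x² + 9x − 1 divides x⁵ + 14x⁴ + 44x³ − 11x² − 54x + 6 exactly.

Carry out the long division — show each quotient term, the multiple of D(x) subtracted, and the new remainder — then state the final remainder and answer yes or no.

Step 1: lead(x⁵ + 14x⁴ + 44x³ − 11x² − 54x + 6) ÷ lead(D) = x⁵ ÷ x² = x³. Subtract (x³)·D = x⁵ + 9x⁴ − x³. Remainder: 5x⁴ + 45x³ − 11x² − 54x + 6.
Step 2: lead(5x⁴ + 45x³ − 11x² − 54x + 6) ÷ lead(D) = 5x⁴ ÷ x² = 5x². Subtract (5x²)·D = 5x⁴ + 45x³ − 5x². Remainder: −6x² − 54x + 6.
Step 3: lead(−6x² − 54x + 6) ÷ lead(D) = −6x² ÷ x² = −6. Subtract (−6)·D = −6x² − 54x + 6. Remainder: 0.

R(x) = 0, so D(x) is a factor of P(x). yes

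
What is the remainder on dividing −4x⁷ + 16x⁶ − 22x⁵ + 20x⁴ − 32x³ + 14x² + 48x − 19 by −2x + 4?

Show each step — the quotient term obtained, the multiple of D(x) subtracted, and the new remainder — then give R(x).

R(x) = 5

Step 1: lead(−4x⁷ + 16x⁶ − 22x⁵ + 20x⁴ − 32x³ + 14x² + 48x − 19) ÷ lead(D) = −4x⁷ ÷ −2x = 2x⁶. Subtract (2x⁶)·D = −4x⁷ + 8x⁶. Remainder: 8x⁶ − 22x⁵ + 20x⁴ − 32x³ + 14x² + 48x − 19.
Step 2: lead(8x⁶ − 22x⁵ + 20x⁴ − 32x³ + 14x² + 48x − 19) ÷ lead(D) = 8x⁶ ÷ −2x = −4x⁵. Subtract (−4x⁵)·D = 8x⁶ − 16x⁵. Remainder: −6x⁵ + 20x⁴ − 32x³ + 14x² + 48x − 19.
Step 3: lead(−6x⁵ + 20x⁴ − 32x³ + 14x² + 48x − 19) ÷ lead(D) = −6x⁵ ÷ −2x = 3x⁴. Subtract (3x⁴)·D = −6x⁵ + 12x⁴. Remainder: 8x⁴ − 32x³ + 14x² + 48x − 19.
Step 4: lead(8x⁴ − 32x³ + 14x² + 48x − 19) ÷ lead(D) = 8x⁴ ÷ −2x = −4x³. Subtract (−4x³)·D = 8x⁴ − 16x³. Remainder: −16x³ + 14x² + 48x − 19.
Step 5: lead(−16x³ + 14x² + 48x − 19) ÷ lead(D) = −16x³ ÷ −2x = 8x². Subtract (8x²)·D = −16x³ + 32x². Remainder: −18x² + 48x − 19.
Step 6: lead(−18x² + 48x − 19) ÷ lead(D) = −18x² ÷ −2x = 9x. Subtract (9x)·D = −18x² + 36x. Remainder: 12x − 19.
Step 7: lead(12x − 19) ÷ lead(D) = 12x ÷ −2x = −6. Subtract (−6)·D = 12x − 24. Remainder: 5.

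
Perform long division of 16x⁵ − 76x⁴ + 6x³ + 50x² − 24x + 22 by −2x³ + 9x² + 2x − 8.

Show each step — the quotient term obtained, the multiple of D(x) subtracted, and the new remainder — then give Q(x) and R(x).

Q(x) = −8x² + 2x − 2; R(x) = −4x + 6

Step 1: lead(16x⁵ − 76x⁴ + 6x³ + 50x² − 24x + 22) ÷ lead(D) = 16x⁵ ÷ −2x³ = −8x². Subtract (−8x²)·D = 16x⁵ − 72x⁴ − 16x³ + 64x². Remainder: −4x⁴ + 22x³ − 14x² − 24x + 22.
Step 2: lead(−4x⁴ + 22x³ − 14x² − 24x + 22) ÷ lead(D) = −4x⁴ ÷ −2x³ = 2x. Subtract (2x)·D = −4x⁴ + 18x³ + 4x² − 16x. Remainder: 4x³ − 18x² − 8x + 22.
Step 3: lead(4x³ − 18x² − 8x + 22) ÷ lead(D) = 4x³ ÷ −2x³ = −2. Subtract (−2)·D = 4x³ − 18x² − 4x + 16. Remainder: −4x + 6.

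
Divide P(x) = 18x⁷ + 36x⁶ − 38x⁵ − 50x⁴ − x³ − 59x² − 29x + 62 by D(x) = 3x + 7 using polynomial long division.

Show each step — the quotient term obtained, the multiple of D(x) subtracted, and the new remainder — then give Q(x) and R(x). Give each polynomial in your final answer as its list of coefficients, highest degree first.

Step 1: lead(18x⁷ + 36x⁶ − 38x⁵ − 50x⁴ − x³ − 59x² − 29x + 62) ÷ lead(D) = 18x⁷ ÷ 3x = 6x⁶. Subtract (6x⁶)·D = 18x⁷ + 42x⁶. Remainder: −6x⁶ − 38x⁵ − 50x⁴ − x³ − 59x² − 29x + 62.
Step 2: lead(−6x⁶ − 38x⁵ − 50x⁴ − x³ − 59x² − 29x + 62) ÷ lead(D) = −6x⁶ ÷ 3x = −2x⁵. Subtract (−2x⁵)·D = −6x⁶ − 14x⁵. Remainder: −24x⁵ − 50x⁴ − x³ − 59x² − 29x + 62.
Step 3: lead(−24x⁵ − 50x⁴ − x³ − 59x² − 29x + 62) ÷ lead(D) = −24x⁵ ÷ 3x = −8x⁴. Subtract (−8x⁴)·D = −24x⁵ − 56x⁴. Remainder: 6x⁴ − x³ − 59x² − 29x + 62.
Step 4: lead(6x⁴ − x³ − 59x² − 29x + 62) ÷ lead(D) = 6x⁴ ÷ 3x = 2x³. Subtract (2x³)·D = 6x⁴ + 14x³. Remainder: −15x³ − 59x² − 29x + 62.
Step 5: lead(−15x³ − 59x² − 29x + 62) ÷ lead(D) = −15x³ ÷ 3x = −5x². Subtract (−5x²)·D = −15x³ − 35x². Remainder: −24x² − 29x + 62.
Step 6: lead(−24x² − 29x + 62) ÷ lead(D) = −24x² ÷ 3x = −8x. Subtract (−8x)·D = −24x² − 56x. Remainder: 27x + 62.
Step 7: lead(27x + 62) ÷ lead(D) = 27x ÷ 3x = 9. Subtract (9)·D = 27x + 63. Remainder: −1.

Q = [6, -2, -8, 2, -5, -8, 9]; R = [-1]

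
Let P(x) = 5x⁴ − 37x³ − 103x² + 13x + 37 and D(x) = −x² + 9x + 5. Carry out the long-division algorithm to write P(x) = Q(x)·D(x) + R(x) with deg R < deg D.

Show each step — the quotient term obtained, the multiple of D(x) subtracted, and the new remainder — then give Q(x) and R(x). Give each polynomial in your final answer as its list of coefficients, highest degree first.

Q = [-5, -8, 6]; R = [-1, 7]

Step 1: lead(5x⁴ − 37x³ − 103x² + 13x + 37) ÷ lead(D) = 5x⁴ ÷ −x² = −5x². Subtract (−5x²)·D = 5x⁴ − 45x³ − 25x². Remainder: 8x³ − 78x² + 13x + 37.
Step 2: lead(8x³ − 78x² + 13x + 37) ÷ lead(D) = 8x³ ÷ −x² = −8x. Subtract (−8x)·D = 8x³ − 72x² − 40x. Remainder: −6x² + 53x + 37.
Step 3: lead(−6x² + 53x + 37) ÷ lead(D) = −6x² ÷ −x² = 6. Subtract (6)·D = −6x² + 54x + 30. Remainder: −x + 7.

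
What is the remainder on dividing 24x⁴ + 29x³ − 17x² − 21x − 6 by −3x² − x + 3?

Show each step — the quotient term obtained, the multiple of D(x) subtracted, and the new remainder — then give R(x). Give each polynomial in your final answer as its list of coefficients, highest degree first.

Step 1: lead(24x⁴ + 29x³ − 17x² − 21x − 6) ÷ lead(D) = 24x⁴ ÷ −3x² = −8x². Subtract (−8x²)·D = 24x⁴ + 8x³ − 24x². Remainder: 21x³ + 7x² − 21x − 6.
Step 2: lead(21x³ + 7x² − 21x − 6) ÷ lead(D) = 21x³ ÷ −3x² = −7x. Subtract (−7x)·D = 21x³ + 7x² − 21x. Remainder: −6.

R = [-6]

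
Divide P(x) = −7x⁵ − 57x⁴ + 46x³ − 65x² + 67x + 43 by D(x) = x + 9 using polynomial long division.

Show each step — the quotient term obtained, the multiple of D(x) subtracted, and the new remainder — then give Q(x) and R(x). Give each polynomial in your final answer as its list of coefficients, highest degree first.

Step 1: lead(−7x⁵ − 57x⁴ + 46x³ − 65x² + 67x + 43) ÷ lead(D) = −7x⁵ ÷ x = −7x⁴. Subtract (−7x⁴)·D = −7x⁵ − 63x⁴. Remainder: 6x⁴ + 46x³ − 65x² + 67x + 43.
Step 2: lead(6x⁴ + 46x³ − 65x² + 67x + 43) ÷ lead(D) = 6x⁴ ÷ x = 6x³. Subtract (6x³)·D = 6x⁴ + 54x³. Remainder: −8x³ − 65x² + 67x + 43.
Step 3: lead(−8x³ − 65x² + 67x + 43) ÷ lead(D) = −8x³ ÷ x = −8x². Subtract (−8x²)·D = −8x³ − 72x². Remainder: 7x² + 67x + 43.
Step 4: lead(7x² + 67x + 43) ÷ lead(D) = 7x² ÷ x = 7x. Subtract (7x)·D = 7x² + 63x. Remainder: 4x + 43.
Step 5: lead(4x + 43) ÷ lead(D) = 4x ÷ x = 4. Subtract (4)·D = 4x + 36. Remainder: 7.

Q = [-7, 6, -8, 7, 4]; R = [7]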